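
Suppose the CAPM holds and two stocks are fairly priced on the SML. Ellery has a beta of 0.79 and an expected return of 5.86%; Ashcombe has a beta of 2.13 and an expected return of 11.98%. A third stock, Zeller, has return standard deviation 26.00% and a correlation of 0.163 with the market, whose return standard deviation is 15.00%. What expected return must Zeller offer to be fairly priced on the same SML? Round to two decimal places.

MRP = (11.98% − 5.86%) / (2.13 − 0.79) = 4.5672%
R_f = 5.86% − 0.79 × 4.5672% = 2.2519%
β_Zeller = ρ·σ_i/σ_m = 0.163 × 26.00 / 15.00 = 0.2825
E(R_Zeller) = R_f + β × MRP = 2.2519% + 0.2825 × 4.5672% = 3.54%

3.54%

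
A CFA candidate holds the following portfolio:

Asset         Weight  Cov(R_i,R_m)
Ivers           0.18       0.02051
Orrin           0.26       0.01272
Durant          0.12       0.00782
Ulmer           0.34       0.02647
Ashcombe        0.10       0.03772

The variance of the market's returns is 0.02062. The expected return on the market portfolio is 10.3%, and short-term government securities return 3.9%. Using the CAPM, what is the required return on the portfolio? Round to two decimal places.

β_Ivers = 0.02051 / 0.02062 = 0.9947
β_Orrin = 0.01272 / 0.02062 = 0.6169
β_Durant = 0.00782 / 0.02062 = 0.3792
β_Ulmer = 0.02647 / 0.02062 = 1.2837
β_Ashcombe = 0.03772 / 0.02062 = 1.8293
β_P = Σ w_i β_i = 0.18×0.9947 + 0.26×0.6169 + 0.12×0.3792 + 0.34×1.2837 + 0.10×1.8293 = 1.0043
MRP = 10.3% − 3.9% = 6.40%
E(R_P) = R_f + β_P × MRP = 3.9% + 1.0043 × 6.4% = 10.33%

10.33%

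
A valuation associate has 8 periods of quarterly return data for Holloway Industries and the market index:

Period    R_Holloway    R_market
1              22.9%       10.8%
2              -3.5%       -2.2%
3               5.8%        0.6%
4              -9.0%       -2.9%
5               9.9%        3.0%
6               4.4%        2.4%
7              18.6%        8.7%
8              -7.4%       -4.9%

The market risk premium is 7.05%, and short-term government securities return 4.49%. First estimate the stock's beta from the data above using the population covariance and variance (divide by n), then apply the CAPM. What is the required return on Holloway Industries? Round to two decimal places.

19.01%

Mean R_i = (22.9 − 3.5 + 5.8 − 9.0 + 9.9 + 4.4 + 18.6 − 7.4) / 8 = 5.2125%
Mean R_m = (10.8 − 2.2 + 0.6 − 2.9 + 3.0 + 2.4 + 8.7 − 4.9) / 8 = 1.9375%
Σ(R_i − R̄_i)(R_m − R̄_m) = 442.1463  ⇒  Cov = 442.1463 / 8 = 55.2683
Σ(R_m − R̄_m)² = 214.6788  ⇒  Var(R_m) = 214.6788 / 8 = 26.8349
β = Cov / Var(R_m) = 55.2683 / 26.8349 = 2.0596
E(R) = R_f + β × MRP = 4.49% + 2.0596 × 7.05% = 19.01%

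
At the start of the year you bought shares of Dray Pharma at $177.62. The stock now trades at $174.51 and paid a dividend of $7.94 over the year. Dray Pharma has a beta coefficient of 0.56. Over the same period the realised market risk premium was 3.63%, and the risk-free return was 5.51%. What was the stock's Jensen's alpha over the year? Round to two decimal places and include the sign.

Realised HPR = (P1 + D1 − P0) / P0 = (174.51 + 7.94 − 177.62) / 177.62 = 4.83 / 177.62 = 2.7193%
CAPM required = R_f + β·MRP = 5.51% + 0.56 × 3.63% = 7.5428%
α = realised − required = 2.7193% − 7.5428% = -4.82%

-4.82%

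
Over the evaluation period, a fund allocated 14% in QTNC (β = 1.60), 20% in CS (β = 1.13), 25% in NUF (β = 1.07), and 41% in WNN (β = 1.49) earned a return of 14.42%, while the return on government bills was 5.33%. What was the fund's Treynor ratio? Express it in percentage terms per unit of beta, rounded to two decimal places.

6.84%

β_P = 0.14×1.60 + 0.20×1.13 + 0.25×1.07 + 0.41×1.49 = 1.3284
Treynor = (R_P − R_f) / β_P = (14.42% − 5.33%) / 1.3284 = 9.09% / 1.3284 = 6.84%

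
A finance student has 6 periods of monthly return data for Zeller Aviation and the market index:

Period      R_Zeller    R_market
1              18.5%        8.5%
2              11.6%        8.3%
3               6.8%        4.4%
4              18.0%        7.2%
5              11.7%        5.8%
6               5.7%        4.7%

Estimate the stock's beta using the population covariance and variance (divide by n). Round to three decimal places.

2.455

Mean R_i = (18.5 + 11.6 + 6.8 + 18.0 + 11.7 + 5.7) / 6 = 12.0500%
Mean R_m = (8.5 + 8.3 + 4.4 + 7.2 + 5.8 + 4.7) / 6 = 6.4833%
Σ(R_i − R̄_i)(R_m − R̄_m) = 38.9550  ⇒  Cov = 38.9550 / 6 = 6.4925
Σ(R_m − R̄_m)² = 15.8683  ⇒  Var(R_m) = 15.8683 / 6 = 2.6447
β = Cov / Var(R_m) = 6.4925 / 2.6447 = 2.4549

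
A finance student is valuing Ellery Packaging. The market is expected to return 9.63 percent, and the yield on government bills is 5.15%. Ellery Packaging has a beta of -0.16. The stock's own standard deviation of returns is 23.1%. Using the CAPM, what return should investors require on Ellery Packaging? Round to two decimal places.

4.43%

Market risk premium = E(R_m) − R_f = 9.63% − 5.15% = 4.48%
E(R) = R_f + β × MRP = 5.15% + -0.16 × 4.48% = 4.43%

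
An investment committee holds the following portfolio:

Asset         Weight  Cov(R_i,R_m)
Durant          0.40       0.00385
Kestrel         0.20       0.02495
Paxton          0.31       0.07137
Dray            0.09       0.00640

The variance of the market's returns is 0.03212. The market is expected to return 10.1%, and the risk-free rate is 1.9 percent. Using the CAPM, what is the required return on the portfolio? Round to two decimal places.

9.36%

β_Durant = 0.00385 / 0.03212 = 0.1199
β_Kestrel = 0.02495 / 0.03212 = 0.7768
β_Paxton = 0.07137 / 0.03212 = 2.2220
β_Dray = 0.00640 / 0.03212 = 0.1993
β_P = Σ w_i β_i = 0.40×0.1199 + 0.20×0.7768 + 0.31×2.2220 + 0.09×0.1993 = 0.9101
MRP = 10.1% − 1.9% = 8.20%
E(R_P) = R_f + β_P × MRP = 1.9% + 0.9101 × 8.2% = 9.36%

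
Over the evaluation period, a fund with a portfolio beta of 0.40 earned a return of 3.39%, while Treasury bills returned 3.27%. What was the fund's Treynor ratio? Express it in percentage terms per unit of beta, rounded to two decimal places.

Treynor = (R_P − R_f) / β_P = (3.39% − 3.27%) / 0.4000 = 0.12% / 0.4000 = 0.30%

0.30%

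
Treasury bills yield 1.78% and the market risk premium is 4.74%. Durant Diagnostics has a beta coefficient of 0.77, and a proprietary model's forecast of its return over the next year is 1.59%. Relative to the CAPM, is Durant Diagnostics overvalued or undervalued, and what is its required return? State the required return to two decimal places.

Required return = R_f + β·MRP = 1.78% + 0.77 × 4.74% = 5.43%
Forecast 1.59% < required 5.43% → the stock plots below the SML → overvalued.

Overvalued; required return 5.43%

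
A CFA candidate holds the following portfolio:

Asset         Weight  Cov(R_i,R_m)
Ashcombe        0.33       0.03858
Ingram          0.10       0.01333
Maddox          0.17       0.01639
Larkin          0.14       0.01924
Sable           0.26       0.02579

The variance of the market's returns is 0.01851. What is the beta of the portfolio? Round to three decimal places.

1.418

β_Ashcombe = 0.03858 / 0.01851 = 2.0843
β_Ingram = 0.01333 / 0.01851 = 0.7202
β_Maddox = 0.01639 / 0.01851 = 0.8855
β_Larkin = 0.01924 / 0.01851 = 1.0394
β_Sable = 0.02579 / 0.01851 = 1.3933
β_P = Σ w_i β_i = 0.33×2.0843 + 0.10×0.7202 + 0.17×0.8855 + 0.14×1.0394 + 0.26×1.3933 = 1.4181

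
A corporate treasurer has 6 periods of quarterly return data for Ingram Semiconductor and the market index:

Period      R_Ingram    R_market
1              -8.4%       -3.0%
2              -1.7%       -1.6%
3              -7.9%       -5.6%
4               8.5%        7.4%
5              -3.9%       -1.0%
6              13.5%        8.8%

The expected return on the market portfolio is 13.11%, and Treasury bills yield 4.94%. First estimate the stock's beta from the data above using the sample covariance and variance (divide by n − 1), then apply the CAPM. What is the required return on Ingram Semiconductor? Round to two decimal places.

Mean R_i = (-8.4 − 1.7 − 7.9 + 8.5 − 3.9 + 13.5) / 6 = 0.0167%
Mean R_m = (-3.0 − 1.6 − 5.6 + 7.4 − 1.0 + 8.8) / 6 = 0.8333%
Σ(R_i − R̄_i)(R_m − R̄_m) = 257.6767  ⇒  Cov = 257.6767 / 5 = 51.5353
Σ(R_m − R̄_m)² = 171.9533  ⇒  Var(R_m) = 171.9533 / 5 = 34.3907
β = Cov / Var(R_m) = 51.5353 / 34.3907 = 1.4985
MRP = 13.11% − 4.94% = 8.17%
E(R) = R_f + β × MRP = 4.94% + 1.4985 × 8.17% = 17.18%

17.18%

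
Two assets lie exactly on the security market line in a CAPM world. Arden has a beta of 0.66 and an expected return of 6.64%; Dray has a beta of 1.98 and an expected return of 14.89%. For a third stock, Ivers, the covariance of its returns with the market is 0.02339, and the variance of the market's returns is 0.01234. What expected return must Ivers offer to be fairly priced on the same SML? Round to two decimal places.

MRP = (14.89% − 6.64%) / (1.98 − 0.66) = 6.2500%
R_f = 6.64% − 0.66 × 6.2500% = 2.5150%
β_Ivers = Cov / Var(R_m) = 0.02339 / 0.01234 = 1.8955
E(R_Ivers) = R_f + β × MRP = 2.5150% + 1.8955 × 6.2500% = 14.36%

14.36%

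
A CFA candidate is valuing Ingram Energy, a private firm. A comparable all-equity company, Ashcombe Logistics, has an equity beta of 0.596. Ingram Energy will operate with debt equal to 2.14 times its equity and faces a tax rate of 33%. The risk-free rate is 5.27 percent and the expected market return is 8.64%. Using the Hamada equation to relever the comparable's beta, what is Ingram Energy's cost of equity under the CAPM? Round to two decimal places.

10.16%

β_L = β_U × [1 + (1 − t)(D/E)] = 0.596 × [1 + (1 − 0.33) × 2.14]
    = 0.596 × [1 + 0.67 × 2.14] = 0.596 × 2.4338 = 1.4505
MRP = 8.64% − 5.27% = 3.37%
E(R) = R_f + β_L × MRP = 5.27% + 1.4505 × 3.37% = 10.16%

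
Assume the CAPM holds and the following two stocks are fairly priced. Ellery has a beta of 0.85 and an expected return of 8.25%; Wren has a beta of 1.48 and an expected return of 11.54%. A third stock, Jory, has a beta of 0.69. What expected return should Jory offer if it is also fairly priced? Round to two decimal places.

MRP (SML slope) = (11.54% − 8.25%) / (1.48 − 0.85) = 3.29% / 0.63 = 5.2222%
R_f (intercept) = 8.25% − 0.85 × 5.2222% = 3.8111%
E(R_Jory) = R_f + β × MRP = 3.8111% + 0.69 × 5.2222% = 7.41%

7.41%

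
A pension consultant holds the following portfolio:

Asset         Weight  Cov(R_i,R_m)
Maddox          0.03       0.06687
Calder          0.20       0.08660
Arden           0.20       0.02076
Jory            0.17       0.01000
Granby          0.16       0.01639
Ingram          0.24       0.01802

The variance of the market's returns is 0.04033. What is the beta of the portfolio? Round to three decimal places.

β_Maddox = 0.06687 / 0.04033 = 1.6581
β_Calder = 0.08660 / 0.04033 = 2.1473
β_Arden = 0.02076 / 0.04033 = 0.5148
β_Jory = 0.01000 / 0.04033 = 0.2480
β_Granby = 0.01639 / 0.04033 = 0.4064
β_Ingram = 0.01802 / 0.04033 = 0.4468
β_P = Σ w_i β_i = 0.03×1.6581 + 0.20×2.1473 + 0.20×0.5148 + 0.17×0.2480 + 0.16×0.4064 + 0.24×0.4468 = 0.7966

0.797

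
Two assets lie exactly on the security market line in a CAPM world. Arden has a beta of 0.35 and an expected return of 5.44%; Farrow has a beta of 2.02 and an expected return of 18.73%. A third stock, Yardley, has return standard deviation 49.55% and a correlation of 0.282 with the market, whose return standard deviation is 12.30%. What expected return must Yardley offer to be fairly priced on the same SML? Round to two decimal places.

MRP = (18.73% − 5.44%) / (2.02 − 0.35) = 7.9581%
R_f = 5.44% − 0.35 × 7.9581% = 2.6547%
β_Yardley = ρ·σ_i/σ_m = 0.282 × 49.55 / 12.30 = 1.1360
E(R_Yardley) = R_f + β × MRP = 2.6547% + 1.1360 × 7.9581% = 11.70%

11.70%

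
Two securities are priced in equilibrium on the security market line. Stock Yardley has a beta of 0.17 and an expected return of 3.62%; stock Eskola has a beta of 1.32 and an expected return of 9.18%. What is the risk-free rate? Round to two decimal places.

Both satisfy E(R) = R_f + β·MRP, so the slope of the SML is
MRP = (9.18% − 3.62%) / (1.32 − 0.17) = 5.56% / 1.15 = 4.8348%
R_f = E(R_Yardley) − β_Yardley·MRP = 3.62% − 0.17 × 4.8348% = 2.7981%

2.80%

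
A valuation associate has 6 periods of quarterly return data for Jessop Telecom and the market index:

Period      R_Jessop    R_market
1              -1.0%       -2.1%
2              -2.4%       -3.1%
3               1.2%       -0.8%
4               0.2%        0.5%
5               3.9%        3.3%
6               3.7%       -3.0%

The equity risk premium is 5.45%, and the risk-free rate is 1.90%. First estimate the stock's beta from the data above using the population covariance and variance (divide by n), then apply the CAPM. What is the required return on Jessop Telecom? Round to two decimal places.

Mean R_i = (-1.0 − 2.4 + 1.2 + 0.2 + 3.9 + 3.7) / 6 = 0.9333%
Mean R_m = (-2.1 − 3.1 − 0.8 + 0.5 + 3.3 − 3.0) / 6 = -0.8667%
Σ(R_i − R̄_i)(R_m − R̄_m) = 15.3033  ⇒  Cov = 15.3033 / 6 = 2.5506
Σ(R_m − R̄_m)² = 30.2933  ⇒  Var(R_m) = 30.2933 / 6 = 5.0489
β = Cov / Var(R_m) = 2.5506 / 5.0489 = 0.5052
E(R) = R_f + β × MRP = 1.90% + 0.5052 × 5.45% = 4.65%

4.65%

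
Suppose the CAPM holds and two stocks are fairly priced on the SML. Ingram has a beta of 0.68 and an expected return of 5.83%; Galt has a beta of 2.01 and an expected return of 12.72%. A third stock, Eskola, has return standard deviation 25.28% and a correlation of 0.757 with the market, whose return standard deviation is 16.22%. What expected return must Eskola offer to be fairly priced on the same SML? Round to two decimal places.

MRP = (12.72% − 5.83%) / (2.01 − 0.68) = 5.1805%
R_f = 5.83% − 0.68 × 5.1805% = 2.3073%
β_Eskola = ρ·σ_i/σ_m = 0.757 × 25.28 / 16.22 = 1.1798
E(R_Eskola) = R_f + β × MRP = 2.3073% + 1.1798 × 5.1805% = 8.42%

8.42%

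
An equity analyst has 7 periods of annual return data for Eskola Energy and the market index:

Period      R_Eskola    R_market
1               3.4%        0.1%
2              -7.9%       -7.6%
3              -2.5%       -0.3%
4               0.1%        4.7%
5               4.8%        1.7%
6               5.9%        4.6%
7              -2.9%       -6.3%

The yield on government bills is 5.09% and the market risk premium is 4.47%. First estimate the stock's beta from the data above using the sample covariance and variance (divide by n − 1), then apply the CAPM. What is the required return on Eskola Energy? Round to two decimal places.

Mean R_i = (3.4 − 7.9 − 2.5 + 0.1 + 4.8 + 5.9 − 2.9) / 7 = 0.1286%
Mean R_m = (0.1 − 7.6 − 0.3 + 4.7 + 1.7 + 4.6 − 6.3) / 7 = -0.4429%
Σ(R_i − R̄_i)(R_m − R̄_m) = 115.5686  ⇒  Cov = 115.5686 / 6 = 19.2614
Σ(R_m − R̄_m)² = 142.3171  ⇒  Var(R_m) = 142.3171 / 6 = 23.7195
β = Cov / Var(R_m) = 19.2614 / 23.7195 = 0.8120
E(R) = R_f + β × MRP = 5.09% + 0.8120 × 4.47% = 8.72%

8.72%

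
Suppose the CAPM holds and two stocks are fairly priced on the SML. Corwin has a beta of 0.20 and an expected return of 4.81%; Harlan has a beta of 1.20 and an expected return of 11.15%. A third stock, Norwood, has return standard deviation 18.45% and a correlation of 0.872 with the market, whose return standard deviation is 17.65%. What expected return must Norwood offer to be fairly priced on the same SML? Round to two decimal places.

9.32%

MRP = (11.15% − 4.81%) / (1.20 − 0.20) = 6.3400%
R_f = 4.81% − 0.20 × 6.3400% = 3.5420%
β_Norwood = ρ·σ_i/σ_m = 0.872 × 18.45 / 17.65 = 0.9115
E(R_Norwood) = R_f + β × MRP = 3.5420% + 0.9115 × 6.3400% = 9.32%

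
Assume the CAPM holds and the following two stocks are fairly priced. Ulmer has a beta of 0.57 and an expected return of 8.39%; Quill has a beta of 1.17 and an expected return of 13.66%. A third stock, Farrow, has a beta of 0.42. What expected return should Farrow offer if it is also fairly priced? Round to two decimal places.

7.07%

MRP (SML slope) = (13.66% − 8.39%) / (1.17 − 0.57) = 5.27% / 0.60 = 8.7833%
R_f (intercept) = 8.39% − 0.57 × 8.7833% = 3.3835%
E(R_Farrow) = R_f + β × MRP = 3.3835% + 0.42 × 8.7833% = 7.07%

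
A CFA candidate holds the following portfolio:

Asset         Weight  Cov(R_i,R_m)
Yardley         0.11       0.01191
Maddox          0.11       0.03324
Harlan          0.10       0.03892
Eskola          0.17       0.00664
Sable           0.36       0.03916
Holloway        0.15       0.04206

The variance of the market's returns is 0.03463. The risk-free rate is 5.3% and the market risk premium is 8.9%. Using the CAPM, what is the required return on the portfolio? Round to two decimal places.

13.11%

β_Yardley = 0.01191 / 0.03463 = 0.3439
β_Maddox = 0.03324 / 0.03463 = 0.9599
β_Harlan = 0.03892 / 0.03463 = 1.1239
β_Eskola = 0.00664 / 0.03463 = 0.1917
β_Sable = 0.03916 / 0.03463 = 1.1308
β_Holloway = 0.04206 / 0.03463 = 1.2146
β_P = Σ w_i β_i = 0.11×0.3439 + 0.11×0.9599 + 0.10×1.1239 + 0.17×0.1917 + 0.36×1.1308 + 0.15×1.2146 = 0.8777
E(R_P) = R_f + β_P × MRP = 5.3% + 0.8777 × 8.9% = 13.11%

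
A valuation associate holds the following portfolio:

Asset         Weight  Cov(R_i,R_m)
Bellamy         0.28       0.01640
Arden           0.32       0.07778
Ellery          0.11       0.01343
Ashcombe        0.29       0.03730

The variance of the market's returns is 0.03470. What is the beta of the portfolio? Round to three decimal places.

β_Bellamy = 0.01640 / 0.03470 = 0.4726
β_Arden = 0.07778 / 0.03470 = 2.2415
β_Ellery = 0.01343 / 0.03470 = 0.3870
β_Ashcombe = 0.03730 / 0.03470 = 1.0749
β_P = Σ w_i β_i = 0.28×0.4726 + 0.32×2.2415 + 0.11×0.3870 + 0.29×1.0749 = 1.2039

1.204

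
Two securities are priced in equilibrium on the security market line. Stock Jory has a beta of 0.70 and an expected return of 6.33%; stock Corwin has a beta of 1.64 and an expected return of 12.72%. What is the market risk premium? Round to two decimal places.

Both satisfy E(R) = R_f + β·MRP, so the slope of the SML is
MRP = (12.72% − 6.33%) / (1.64 − 0.70) = 6.39% / 0.94 = 6.7979%

6.80%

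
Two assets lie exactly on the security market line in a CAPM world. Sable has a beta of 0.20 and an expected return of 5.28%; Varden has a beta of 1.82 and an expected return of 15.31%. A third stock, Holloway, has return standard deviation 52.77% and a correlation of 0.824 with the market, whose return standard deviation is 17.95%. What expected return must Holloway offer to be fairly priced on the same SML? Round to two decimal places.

19.04%

MRP = (15.31% − 5.28%) / (1.82 − 0.20) = 6.1914%
R_f = 5.28% − 0.20 × 6.1914% = 4.0417%
β_Holloway = ρ·σ_i/σ_m = 0.824 × 52.77 / 17.95 = 2.4224
E(R_Holloway) = R_f + β × MRP = 4.0417% + 2.4224 × 6.1914% = 19.04%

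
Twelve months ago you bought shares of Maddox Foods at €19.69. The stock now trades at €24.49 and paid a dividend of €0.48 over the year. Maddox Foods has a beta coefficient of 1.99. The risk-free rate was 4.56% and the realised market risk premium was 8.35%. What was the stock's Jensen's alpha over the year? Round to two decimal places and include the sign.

Realised HPR = (P1 + D1 − P0) / P0 = (24.49 + 0.48 − 19.69) / 19.69 = 5.28 / 19.69 = 26.8156%
CAPM required = R_f + β·MRP = 4.56% + 1.99 × 8.35% = 21.1765%
α = realised − required = 26.8156% − 21.1765% = +5.64%

+5.64%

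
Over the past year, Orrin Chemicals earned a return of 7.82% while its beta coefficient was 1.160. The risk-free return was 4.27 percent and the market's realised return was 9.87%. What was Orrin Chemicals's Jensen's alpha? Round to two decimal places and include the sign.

Market excess return = 9.87% − 4.27% = 5.60%
CAPM benchmark = R_f + β(R_m − R_f) = 4.27% + 1.160 × 5.60% = 10.76600%
α = actual − benchmark = 7.82% − 10.76600% = -2.95%

-2.95%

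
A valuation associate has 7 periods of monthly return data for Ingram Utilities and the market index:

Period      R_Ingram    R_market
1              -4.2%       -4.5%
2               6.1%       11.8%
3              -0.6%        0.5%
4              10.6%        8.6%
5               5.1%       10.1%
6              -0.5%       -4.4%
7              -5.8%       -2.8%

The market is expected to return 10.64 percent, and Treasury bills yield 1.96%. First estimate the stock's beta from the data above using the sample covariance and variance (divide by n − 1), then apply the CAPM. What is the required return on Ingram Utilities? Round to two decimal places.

8.19%

Mean R_i = (-4.2 + 6.1 − 0.6 + 10.6 + 5.1 − 0.5 − 5.8) / 7 = 1.5286%
Mean R_m = (-4.5 + 11.8 + 0.5 + 8.6 + 10.1 − 4.4 − 2.8) / 7 = 2.7571%
Σ(R_i − R̄_i)(R_m − R̄_m) = 222.1886  ⇒  Cov = 222.1886 / 6 = 37.0314
Σ(R_m − R̄_m)² = 309.6971  ⇒  Var(R_m) = 309.6971 / 6 = 51.6162
β = Cov / Var(R_m) = 37.0314 / 51.6162 = 0.7174
MRP = 10.64% − 1.96% = 8.68%
E(R) = R_f + β × MRP = 1.96% + 0.7174 × 8.68% = 8.19%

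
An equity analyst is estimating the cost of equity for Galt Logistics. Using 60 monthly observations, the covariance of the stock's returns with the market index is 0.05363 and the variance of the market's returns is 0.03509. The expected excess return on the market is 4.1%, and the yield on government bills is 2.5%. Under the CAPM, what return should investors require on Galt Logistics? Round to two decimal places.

β = Cov(R_i, R_m) / Var(R_m) = 0.05363 / 0.03509 = 1.5284
E(R) = R_f + β × MRP = 2.5% + 1.5284 × 4.1% = 8.77%

8.77%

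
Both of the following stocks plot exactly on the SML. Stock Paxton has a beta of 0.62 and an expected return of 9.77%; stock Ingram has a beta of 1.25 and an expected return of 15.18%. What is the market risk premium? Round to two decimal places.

8.59%

Both satisfy E(R) = R_f + β·MRP, so the slope of the SML is
MRP = (15.18% − 9.77%) / (1.25 − 0.62) = 5.41% / 0.63 = 8.5873%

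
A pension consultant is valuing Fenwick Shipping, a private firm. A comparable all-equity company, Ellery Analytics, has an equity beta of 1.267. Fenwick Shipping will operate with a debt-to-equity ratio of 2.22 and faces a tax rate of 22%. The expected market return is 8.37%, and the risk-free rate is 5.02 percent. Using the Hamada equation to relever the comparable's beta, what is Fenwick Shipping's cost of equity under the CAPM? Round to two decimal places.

16.61%

β_L = β_U × [1 + (1 − t)(D/E)] = 1.267 × [1 + (1 − 0.22) × 2.22]
    = 1.267 × [1 + 0.78 × 2.22] = 1.267 × 2.7316 = 3.4609
MRP = 8.37% − 5.02% = 3.35%
E(R) = R_f + β_L × MRP = 5.02% + 3.4609 × 3.35% = 16.61%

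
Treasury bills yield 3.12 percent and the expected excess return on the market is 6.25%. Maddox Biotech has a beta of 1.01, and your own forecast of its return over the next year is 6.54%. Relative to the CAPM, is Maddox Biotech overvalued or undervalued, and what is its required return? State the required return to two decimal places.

Overvalued; required return 9.43%

Required return = R_f + β·MRP = 3.12% + 1.01 × 6.25% = 9.43%
Forecast 6.54% < required 9.43% → the stock plots below the SML → overvalued.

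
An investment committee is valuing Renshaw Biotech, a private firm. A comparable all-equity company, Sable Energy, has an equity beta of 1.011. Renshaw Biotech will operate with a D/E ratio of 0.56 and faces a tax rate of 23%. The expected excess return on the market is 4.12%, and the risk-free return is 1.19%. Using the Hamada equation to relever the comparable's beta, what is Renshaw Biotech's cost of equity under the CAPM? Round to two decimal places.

β_L = β_U × [1 + (1 − t)(D/E)] = 1.011 × [1 + (1 − 0.23) × 0.56]
    = 1.011 × [1 + 0.77 × 0.56] = 1.011 × 1.4312 = 1.4469
E(R) = R_f + β_L × MRP = 1.19% + 1.4469 × 4.12% = 7.15%

7.15%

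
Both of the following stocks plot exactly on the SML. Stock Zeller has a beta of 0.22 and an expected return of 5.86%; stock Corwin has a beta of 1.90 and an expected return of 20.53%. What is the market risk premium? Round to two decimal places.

Both satisfy E(R) = R_f + β·MRP, so the slope of the SML is
MRP = (20.53% − 5.86%) / (1.90 − 0.22) = 14.67% / 1.68 = 8.7321%

8.73%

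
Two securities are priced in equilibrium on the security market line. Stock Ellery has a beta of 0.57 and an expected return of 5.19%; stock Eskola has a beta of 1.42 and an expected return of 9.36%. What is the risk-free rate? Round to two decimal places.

2.39%

Both satisfy E(R) = R_f + β·MRP, so the slope of the SML is
MRP = (9.36% − 5.19%) / (1.42 − 0.57) = 4.17% / 0.85 = 4.9059%
R_f = E(R_Ellery) − β_Ellery·MRP = 5.19% − 0.57 × 4.9059% = 2.3936%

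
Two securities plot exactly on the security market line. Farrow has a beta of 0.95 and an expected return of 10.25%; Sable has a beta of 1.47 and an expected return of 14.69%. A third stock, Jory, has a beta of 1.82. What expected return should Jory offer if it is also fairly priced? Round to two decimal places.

MRP (SML slope) = (14.69% − 10.25%) / (1.47 − 0.95) = 4.44% / 0.52 = 8.5385%
R_f (intercept) = 10.25% − 0.95 × 8.5385% = 2.1384%
E(R_Jory) = R_f + β × MRP = 2.1384% + 1.82 × 8.5385% = 17.68%

17.68%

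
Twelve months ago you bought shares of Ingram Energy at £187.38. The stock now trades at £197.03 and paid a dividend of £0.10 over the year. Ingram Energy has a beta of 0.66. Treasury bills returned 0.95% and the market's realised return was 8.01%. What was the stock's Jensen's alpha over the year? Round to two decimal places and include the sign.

-0.41%

Realised HPR = (P1 + D1 − P0) / P0 = (197.03 + 0.10 − 187.38) / 187.38 = 9.75 / 187.38 = 5.2033%
MRP = 8.01% − 0.95% = 7.06%
CAPM required = R_f + β·MRP = 0.95% + 0.66 × 7.06% = 5.6096%
α = realised − required = 5.2033% − 5.6096% = -0.41%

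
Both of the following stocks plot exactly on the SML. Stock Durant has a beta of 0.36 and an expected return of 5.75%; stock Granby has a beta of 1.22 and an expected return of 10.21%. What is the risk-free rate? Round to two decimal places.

Both satisfy E(R) = R_f + β·MRP, so the slope of the SML is
MRP = (10.21% − 5.75%) / (1.22 − 0.36) = 4.46% / 0.86 = 5.1860%
R_f = E(R_Durant) − β_Durant·MRP = 5.75% − 0.36 × 5.1860% = 3.8830%

3.88%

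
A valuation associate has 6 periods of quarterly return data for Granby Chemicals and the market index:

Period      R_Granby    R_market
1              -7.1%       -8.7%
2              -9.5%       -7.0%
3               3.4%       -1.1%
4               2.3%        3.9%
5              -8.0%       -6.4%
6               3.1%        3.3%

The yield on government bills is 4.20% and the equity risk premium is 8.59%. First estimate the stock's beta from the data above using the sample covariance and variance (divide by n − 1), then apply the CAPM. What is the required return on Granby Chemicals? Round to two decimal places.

Mean R_i = (-7.1 − 9.5 + 3.4 + 2.3 − 8.0 + 3.1) / 6 = -2.6333%
Mean R_m = (-8.7 − 7.0 − 1.1 + 3.9 − 6.4 + 3.3) / 6 = -2.6667%
Σ(R_i − R̄_i)(R_m − R̄_m) = 152.7967  ⇒  Cov = 152.7967 / 5 = 30.5593
Σ(R_m − R̄_m)² = 150.2933  ⇒  Var(R_m) = 150.2933 / 5 = 30.0587
β = Cov / Var(R_m) = 30.5593 / 30.0587 = 1.0167
E(R) = R_f + β × MRP = 4.20% + 1.0167 × 8.59% = 12.93%

12.93%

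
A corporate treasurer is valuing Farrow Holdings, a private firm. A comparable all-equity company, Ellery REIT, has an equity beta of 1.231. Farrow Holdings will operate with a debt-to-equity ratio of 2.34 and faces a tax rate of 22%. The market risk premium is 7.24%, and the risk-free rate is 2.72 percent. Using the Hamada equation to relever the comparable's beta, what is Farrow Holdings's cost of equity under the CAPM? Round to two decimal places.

27.90%

β_L = β_U × [1 + (1 − t)(D/E)] = 1.231 × [1 + (1 − 0.22) × 2.34]
    = 1.231 × [1 + 0.78 × 2.34] = 1.231 × 2.8252 = 3.4778
E(R) = R_f + β_L × MRP = 2.72% + 3.4778 × 7.24% = 27.90%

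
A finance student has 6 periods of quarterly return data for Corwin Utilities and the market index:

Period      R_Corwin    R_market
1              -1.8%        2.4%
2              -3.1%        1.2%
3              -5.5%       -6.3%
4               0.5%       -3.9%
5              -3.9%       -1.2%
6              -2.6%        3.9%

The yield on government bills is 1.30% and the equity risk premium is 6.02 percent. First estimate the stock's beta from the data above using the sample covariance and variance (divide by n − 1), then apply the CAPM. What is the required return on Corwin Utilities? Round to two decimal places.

1.97%

Mean R_i = (-1.8 − 3.1 − 5.5 + 0.5 − 3.9 − 2.6) / 6 = -2.7333%
Mean R_m = (2.4 + 1.2 − 6.3 − 3.9 − 1.2 + 3.9) / 6 = -0.6500%
Σ(R_i − R̄_i)(R_m − R̄_m) = 8.5400  ⇒  Cov = 8.5400 / 5 = 1.7080
Σ(R_m − R̄_m)² = 76.2150  ⇒  Var(R_m) = 76.2150 / 5 = 15.2430
β = Cov / Var(R_m) = 1.7080 / 15.2430 = 0.1121
E(R) = R_f + β × MRP = 1.30% + 0.1121 × 6.02% = 1.97%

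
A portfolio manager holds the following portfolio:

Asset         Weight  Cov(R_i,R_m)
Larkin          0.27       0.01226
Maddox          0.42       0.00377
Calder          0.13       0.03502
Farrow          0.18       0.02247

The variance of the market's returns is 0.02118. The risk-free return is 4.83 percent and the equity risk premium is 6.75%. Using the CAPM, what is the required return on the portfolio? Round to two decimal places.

β_Larkin = 0.01226 / 0.02118 = 0.5788
β_Maddox = 0.00377 / 0.02118 = 0.1780
β_Calder = 0.03502 / 0.02118 = 1.6534
β_Farrow = 0.02247 / 0.02118 = 1.0609
β_P = Σ w_i β_i = 0.27×0.5788 + 0.42×0.1780 + 0.13×1.6534 + 0.18×1.0609 = 0.6369
E(R_P) = R_f + β_P × MRP = 4.83% + 0.6369 × 6.75% = 9.13%

9.13%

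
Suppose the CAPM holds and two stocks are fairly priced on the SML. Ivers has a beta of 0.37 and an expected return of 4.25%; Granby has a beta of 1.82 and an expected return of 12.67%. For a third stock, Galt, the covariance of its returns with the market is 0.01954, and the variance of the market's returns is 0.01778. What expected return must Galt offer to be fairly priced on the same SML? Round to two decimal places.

8.48%

MRP = (12.67% − 4.25%) / (1.82 − 0.37) = 5.8069%
R_f = 4.25% − 0.37 × 5.8069% = 2.1014%
β_Galt = Cov / Var(R_m) = 0.01954 / 0.01778 = 1.0990
E(R_Galt) = R_f + β × MRP = 2.1014% + 1.0990 × 5.8069% = 8.48%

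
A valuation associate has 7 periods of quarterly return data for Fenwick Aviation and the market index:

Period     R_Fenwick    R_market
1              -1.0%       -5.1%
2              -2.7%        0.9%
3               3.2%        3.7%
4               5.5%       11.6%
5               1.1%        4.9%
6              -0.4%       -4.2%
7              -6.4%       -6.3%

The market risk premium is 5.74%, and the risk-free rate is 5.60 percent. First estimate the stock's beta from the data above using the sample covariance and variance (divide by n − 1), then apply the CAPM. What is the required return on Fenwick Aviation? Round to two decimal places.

Mean R_i = (-1.0 − 2.7 + 3.2 + 5.5 + 1.1 − 0.4 − 6.4) / 7 = -0.1000%
Mean R_m = (-5.1 + 0.9 + 3.7 + 11.6 + 4.9 − 4.2 − 6.3) / 7 = 0.7857%
Σ(R_i − R̄_i)(R_m − R̄_m) = 126.2500  ⇒  Cov = 126.2500 / 6 = 21.0417
Σ(R_m − R̄_m)² = 252.0886  ⇒  Var(R_m) = 252.0886 / 6 = 42.0148
β = Cov / Var(R_m) = 21.0417 / 42.0148 = 0.5008
E(R) = R_f + β × MRP = 5.60% + 0.5008 × 5.74% = 8.47%

8.47%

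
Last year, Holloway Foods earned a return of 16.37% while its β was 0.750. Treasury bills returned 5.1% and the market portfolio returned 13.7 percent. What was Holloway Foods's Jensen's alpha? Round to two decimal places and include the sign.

+4.82%

Market excess return = 13.7% − 5.1% = 8.60%
CAPM benchmark = R_f + β(R_m − R_f) = 5.1% + 0.750 × 8.6% = 11.5500%
α = actual − benchmark = 16.37% − 11.5500% = +4.82%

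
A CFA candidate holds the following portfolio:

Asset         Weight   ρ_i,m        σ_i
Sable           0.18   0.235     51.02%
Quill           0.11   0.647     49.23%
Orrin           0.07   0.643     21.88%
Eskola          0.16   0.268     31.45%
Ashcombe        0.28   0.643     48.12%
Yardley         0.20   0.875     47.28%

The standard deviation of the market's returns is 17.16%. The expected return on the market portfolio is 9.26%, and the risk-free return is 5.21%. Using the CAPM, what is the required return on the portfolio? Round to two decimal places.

11.09%

β_Sable = 0.235 × 51.02% / 17.16% = 0.6987
β_Quill = 0.647 × 49.23% / 17.16% = 1.8562
β_Orrin = 0.643 × 21.88% / 17.16% = 0.8199
β_Eskola = 0.268 × 31.45% / 17.16% = 0.4912
β_Ashcombe = 0.643 × 48.12% / 17.16% = 1.8031
β_Yardley = 0.875 × 47.28% / 17.16% = 2.4108
β_P = Σ w_i β_i = 0.18×0.6987 + 0.11×1.8562 + 0.07×0.8199 + 0.16×0.4912 + 0.28×1.8031 + 0.20×2.4108 = 1.4530
MRP = 9.26% − 5.21% = 4.05%
E(R_P) = R_f + β_P × MRP = 5.21% + 1.4530 × 4.05% = 11.09%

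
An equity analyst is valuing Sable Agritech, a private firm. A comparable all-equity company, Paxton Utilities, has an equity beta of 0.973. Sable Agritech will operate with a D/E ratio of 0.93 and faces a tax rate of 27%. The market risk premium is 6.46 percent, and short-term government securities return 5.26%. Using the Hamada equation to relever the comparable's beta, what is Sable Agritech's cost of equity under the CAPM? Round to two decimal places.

15.81%

β_L = β_U × [1 + (1 − t)(D/E)] = 0.973 × [1 + (1 − 0.27) × 0.93]
    = 0.973 × [1 + 0.73 × 0.93] = 0.973 × 1.6789 = 1.6336
E(R) = R_f + β_L × MRP = 5.26% + 1.6336 × 6.46% = 15.81%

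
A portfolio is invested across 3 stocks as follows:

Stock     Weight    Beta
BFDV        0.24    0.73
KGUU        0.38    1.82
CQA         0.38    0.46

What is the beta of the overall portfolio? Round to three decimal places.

β_P = Σ w_i β_i = 0.24×0.73 + 0.38×1.82 + 0.38×0.46 = 1.0416

1.042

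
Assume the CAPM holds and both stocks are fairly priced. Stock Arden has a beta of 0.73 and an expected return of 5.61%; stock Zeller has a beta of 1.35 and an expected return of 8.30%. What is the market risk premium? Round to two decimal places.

4.34%

Both satisfy E(R) = R_f + β·MRP, so the slope of the SML is
MRP = (8.30% − 5.61%) / (1.35 − 0.73) = 2.69% / 0.62 = 4.3387%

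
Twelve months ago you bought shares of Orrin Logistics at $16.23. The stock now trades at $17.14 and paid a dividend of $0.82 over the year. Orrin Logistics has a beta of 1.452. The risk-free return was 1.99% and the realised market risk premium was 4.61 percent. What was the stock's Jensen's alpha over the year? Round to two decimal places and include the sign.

+1.98%

Realised HPR = (P1 + D1 − P0) / P0 = (17.14 + 0.82 − 16.23) / 16.23 = 1.73 / 16.23 = 10.6593%
CAPM required = R_f + β·MRP = 1.99% + 1.452 × 4.61% = 8.68372%
α = realised − required = 10.6593% − 8.68372% = +1.98%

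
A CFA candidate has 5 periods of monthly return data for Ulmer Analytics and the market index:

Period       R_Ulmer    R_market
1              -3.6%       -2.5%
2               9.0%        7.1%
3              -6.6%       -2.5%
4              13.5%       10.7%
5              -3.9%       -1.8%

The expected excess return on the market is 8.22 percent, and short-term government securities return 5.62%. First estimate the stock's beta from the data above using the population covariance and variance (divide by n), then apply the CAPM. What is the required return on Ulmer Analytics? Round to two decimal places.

Mean R_i = (-3.6 + 9.0 − 6.6 + 13.5 − 3.9) / 5 = 1.6800%
Mean R_m = (-2.5 + 7.1 − 2.5 + 10.7 − 1.8) / 5 = 2.2000%
Σ(R_i − R̄_i)(R_m − R̄_m) = 222.3900  ⇒  Cov = 222.3900 / 5 = 44.4780
Σ(R_m − R̄_m)² = 156.4400  ⇒  Var(R_m) = 156.4400 / 5 = 31.2880
β = Cov / Var(R_m) = 44.4780 / 31.2880 = 1.4216
E(R) = R_f + β × MRP = 5.62% + 1.4216 × 8.22% = 17.31%

17.31%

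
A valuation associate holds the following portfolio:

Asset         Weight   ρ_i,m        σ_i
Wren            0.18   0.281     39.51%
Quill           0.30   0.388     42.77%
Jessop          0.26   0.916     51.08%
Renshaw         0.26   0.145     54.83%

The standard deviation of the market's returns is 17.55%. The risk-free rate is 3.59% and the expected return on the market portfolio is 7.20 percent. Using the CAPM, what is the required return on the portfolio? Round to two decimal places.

β_Wren = 0.281 × 39.51% / 17.55% = 0.6326
β_Quill = 0.388 × 42.77% / 17.55% = 0.9456
β_Jessop = 0.916 × 51.08% / 17.55% = 2.6661
β_Renshaw = 0.145 × 54.83% / 17.55% = 0.4530
β_P = Σ w_i β_i = 0.18×0.6326 + 0.30×0.9456 + 0.26×2.6661 + 0.26×0.4530 = 1.2085
MRP = 7.20% − 3.59% = 3.61%
E(R_P) = R_f + β_P × MRP = 3.59% + 1.2085 × 3.61% = 7.95%

7.95%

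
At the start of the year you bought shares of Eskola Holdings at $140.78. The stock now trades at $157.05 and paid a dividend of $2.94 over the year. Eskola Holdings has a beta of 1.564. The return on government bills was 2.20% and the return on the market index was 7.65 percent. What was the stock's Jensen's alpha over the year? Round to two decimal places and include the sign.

+2.92%

Realised HPR = (P1 + D1 − P0) / P0 = (157.05 + 2.94 − 140.78) / 140.78 = 19.21 / 140.78 = 13.6454%
MRP = 7.65% − 2.20% = 5.45%
CAPM required = R_f + β·MRP = 2.20% + 1.564 × 5.45% = 10.72380%
α = realised − required = 13.6454% − 10.72380% = +2.92%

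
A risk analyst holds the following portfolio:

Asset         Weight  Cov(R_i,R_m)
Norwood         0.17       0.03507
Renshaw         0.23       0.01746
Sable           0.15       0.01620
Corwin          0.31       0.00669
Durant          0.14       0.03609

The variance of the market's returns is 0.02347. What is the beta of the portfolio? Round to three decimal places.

β_Norwood = 0.03507 / 0.02347 = 1.4942
β_Renshaw = 0.01746 / 0.02347 = 0.7439
β_Sable = 0.01620 / 0.02347 = 0.6902
β_Corwin = 0.00669 / 0.02347 = 0.2850
β_Durant = 0.03609 / 0.02347 = 1.5377
β_P = Σ w_i β_i = 0.17×1.4942 + 0.23×0.7439 + 0.15×0.6902 + 0.31×0.2850 + 0.14×1.5377 = 0.8323

0.832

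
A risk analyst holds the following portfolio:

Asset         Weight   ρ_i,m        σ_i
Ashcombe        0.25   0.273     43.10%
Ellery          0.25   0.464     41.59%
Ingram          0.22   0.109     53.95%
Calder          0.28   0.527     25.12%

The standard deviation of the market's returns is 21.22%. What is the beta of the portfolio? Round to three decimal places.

0.602

β_Ashcombe = 0.273 × 43.10% / 21.22% = 0.5545
β_Ellery = 0.464 × 41.59% / 21.22% = 0.9094
β_Ingram = 0.109 × 53.95% / 21.22% = 0.2771
β_Calder = 0.527 × 25.12% / 21.22% = 0.6239
β_P = Σ w_i β_i = 0.25×0.5545 + 0.25×0.9094 + 0.22×0.2771 + 0.28×0.6239 = 0.6016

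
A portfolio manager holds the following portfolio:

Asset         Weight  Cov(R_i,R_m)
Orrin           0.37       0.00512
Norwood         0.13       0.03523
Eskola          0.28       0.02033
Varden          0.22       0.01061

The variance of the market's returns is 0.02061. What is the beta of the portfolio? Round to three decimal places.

0.704

β_Orrin = 0.00512 / 0.02061 = 0.2484
β_Norwood = 0.03523 / 0.02061 = 1.7094
β_Eskola = 0.02033 / 0.02061 = 0.9864
β_Varden = 0.01061 / 0.02061 = 0.5148
β_P = Σ w_i β_i = 0.37×0.2484 + 0.13×1.7094 + 0.28×0.9864 + 0.22×0.5148 = 0.7036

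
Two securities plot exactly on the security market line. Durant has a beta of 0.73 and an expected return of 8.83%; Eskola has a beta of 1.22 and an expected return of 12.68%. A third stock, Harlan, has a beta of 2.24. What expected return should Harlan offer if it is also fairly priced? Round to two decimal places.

MRP (SML slope) = (12.68% − 8.83%) / (1.22 − 0.73) = 3.85% / 0.49 = 7.8571%
R_f (intercept) = 8.83% − 0.73 × 7.8571% = 3.0943%
E(R_Harlan) = R_f + β × MRP = 3.0943% + 2.24 × 7.8571% = 20.69%

20.69%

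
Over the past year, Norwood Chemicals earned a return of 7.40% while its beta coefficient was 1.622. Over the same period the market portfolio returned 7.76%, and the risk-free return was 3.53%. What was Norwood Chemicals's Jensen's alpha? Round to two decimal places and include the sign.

-2.99%

Market excess return = 7.76% − 3.53% = 4.23%
CAPM benchmark = R_f + β(R_m − R_f) = 3.53% + 1.622 × 4.23% = 10.39106%
α = actual − benchmark = 7.40% − 10.39106% = -2.99%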